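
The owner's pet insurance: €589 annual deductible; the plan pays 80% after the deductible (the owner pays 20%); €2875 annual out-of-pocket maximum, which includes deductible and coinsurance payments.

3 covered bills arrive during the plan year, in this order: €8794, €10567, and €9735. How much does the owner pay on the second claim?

Bill 1, €8794: €589 to deductible, leaving €8205; owner's 20% is €1641. Owner owes €2230 (running OOP €2230).
Bill 2, €10567: 20% coinsurance on €10567 = €2113.40. That would push OOP to €4343.40, over the €2875 cap, so owner pays €2875 − €2230 = €645.

€645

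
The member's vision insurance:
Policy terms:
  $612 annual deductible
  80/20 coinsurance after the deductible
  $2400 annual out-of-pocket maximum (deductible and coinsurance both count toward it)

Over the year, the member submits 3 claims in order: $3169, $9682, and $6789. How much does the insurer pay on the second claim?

$8405.40

Bill 1, $3169: $612 to deductible, leaving $2557; 20% of $2557 = $511.40. Cost to member: $1123.40. OOP to date $1123.40. Plan pays $3169 − $1123.40 = $2045.60.
Bill 2, $9682: deductible already satisfied, so member's share is 20% × $9682 = $1936.40. That would push OOP to $3059.80, over the $2400 cap, so member pays $2400 − $1123.40 = $1276.60. Plan pays $9682 − $1276.60 = $8405.40.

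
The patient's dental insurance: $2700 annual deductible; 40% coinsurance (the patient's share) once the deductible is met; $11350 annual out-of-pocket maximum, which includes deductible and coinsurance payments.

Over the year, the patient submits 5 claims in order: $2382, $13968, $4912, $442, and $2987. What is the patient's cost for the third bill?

$1964.80

#1 ($2382): entire amount goes to the deductible. Cost to patient: $2382. OOP to date $2382.
#2 ($13968): $318 finishes the deductible; $13650 goes to coinsurance; coinsurance $13650 × 40% = $5460. Patient pays $5778; OOP now $8160.
#3 ($4912): deductible already satisfied, so patient's share is 40% × $4912 = $1964.80. Patient owes $1964.80 (running OOP $10124.80).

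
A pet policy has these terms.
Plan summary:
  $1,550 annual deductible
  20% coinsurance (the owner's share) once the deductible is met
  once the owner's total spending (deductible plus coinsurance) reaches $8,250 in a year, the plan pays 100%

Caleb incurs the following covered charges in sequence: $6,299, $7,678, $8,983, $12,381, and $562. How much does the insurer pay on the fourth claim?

#1 ($6,299): $1,550 finishes the deductible; $4,749 goes to coinsurance; 20% of $4,749 = $949.80. Owner pays $2,499.80; OOP now $2,499.80. Insurer: $6,299 − $2,499.80 = $3,799.20.
#2 ($7,678): deductible met; 20% of $7,678 = $1,535.60. Owner pays $1,535.60; OOP now $4,035.40. Insurer: $7,678 − $1,535.60 = $6,142.40.
#3 ($8,983): deductible met; 20% of $8,983 = $1,796.60. Cost to owner: $1,796.60. OOP to date $5,832. Plan pays $8,983 − $1,796.60 = $7,186.40.
#4 ($12,381): 20% coinsurance on $12,381 = $2,476.20. OOP would hit $8,308.20 > $8,250, so the cap limits the owner to $8,250 − $5,832 = $2,418. Insurer: $12,381 − $2,418 = $9,963.

$9,963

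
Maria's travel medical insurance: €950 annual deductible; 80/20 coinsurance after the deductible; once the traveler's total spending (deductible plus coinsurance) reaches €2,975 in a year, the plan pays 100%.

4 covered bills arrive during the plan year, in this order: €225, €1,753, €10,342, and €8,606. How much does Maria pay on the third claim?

Bill 1, €225: all of it applies to the deductible. Cost to traveler: €225. OOP to date €225.
Bill 2, €1,753: €725 finishes the deductible; €1,028 goes to coinsurance; 20% of €1,028 = €205.60. Traveler pays €930.60; OOP now €1,155.60.
Bill 3, €10,342: deductible met; 20% of €10,342 = €2,068.40. OOP would hit €3,224 > €2,975, so the cap limits the traveler to €2,975 − €1,155.60 = €1,819.40.

€1,819.40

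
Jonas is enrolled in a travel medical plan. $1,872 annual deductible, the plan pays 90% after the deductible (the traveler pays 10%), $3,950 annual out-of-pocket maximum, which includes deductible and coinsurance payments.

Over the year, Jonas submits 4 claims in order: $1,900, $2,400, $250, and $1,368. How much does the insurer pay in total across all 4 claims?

$3,641.40

Bill 1, $1,900: $1,872 to deductible, leaving $28; coinsurance $28 × 10% = $2.80. Traveler pays $1,874.80; OOP now $1,874.80. Insurer: $1,900 − $1,874.80 = $25.20.
Bill 2, $2,400: deductible already satisfied, so traveler's share is 10% × $2,400 = $240. Traveler pays $240; OOP now $2,114.80. Insurer: $2,400 − $240 = $2,160.
Bill 3, $250: deductible already satisfied, so traveler's share is 10% × $250 = $25. Traveler pays $25; OOP now $2,139.80. Plan pays $250 − $25 = $225.
Bill 4, $1,368: deductible met; 10% of $1,368 = $136.80. Traveler pays $136.80; OOP now $2,276.60. Insurer: $1,368 − $136.80 = $1,231.20.
Insurer total = bills − traveler's total = $5,918 − $2,276.60 = $3,641.40.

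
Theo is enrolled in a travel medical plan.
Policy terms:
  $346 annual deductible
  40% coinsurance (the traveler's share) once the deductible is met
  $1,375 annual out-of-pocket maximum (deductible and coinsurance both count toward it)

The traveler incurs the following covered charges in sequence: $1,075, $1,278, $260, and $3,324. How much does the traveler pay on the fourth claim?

Claim 1 — $1,075: $346 finishes the deductible; $729 goes to coinsurance; 40% of $729 = $291.60. Traveler pays $637.60; OOP now $637.60.
Claim 2 — $1,278: 40% coinsurance on $1,278 = $511.20. Cost to traveler: $511.20. OOP to date $1,148.80.
Claim 3 — $260: deductible already satisfied, so traveler's share is 40% × $260 = $104. Traveler owes $104 (running OOP $1,252.80).
Claim 4 — $3,324: deductible met; 40% of $3,324 = $1,329.60. OOP would hit $2,582.40 > $1,375, so the cap limits the traveler to $1,375 − $1,252.80 = $122.20.

$122.20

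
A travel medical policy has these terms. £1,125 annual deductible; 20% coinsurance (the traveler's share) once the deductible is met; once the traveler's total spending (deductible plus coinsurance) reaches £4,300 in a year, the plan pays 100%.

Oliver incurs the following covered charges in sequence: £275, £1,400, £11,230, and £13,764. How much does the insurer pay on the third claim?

Claim 1 (£275): fully absorbed by the deductible. Traveler pays £275; OOP now £275. Insurer: £275 − £275 = £0.
Claim 2 (£1,400): £850 to deductible, leaving £550; 20% of £550 = £110. Cost to traveler: £960. OOP to date £1,235. Insurer: £1,400 − £960 = £440.
Claim 3 (£11,230): deductible met; 20% of £11,230 = £2,246. Cost to traveler: £2,246. OOP to date £3,481. Insurer: £11,230 − £2,246 = £8,984.

£8,984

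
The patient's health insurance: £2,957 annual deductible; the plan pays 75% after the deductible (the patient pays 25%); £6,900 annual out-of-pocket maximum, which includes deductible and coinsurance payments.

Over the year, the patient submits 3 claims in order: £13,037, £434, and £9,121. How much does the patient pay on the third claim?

Claim 1 — £13,037: deductible takes £2,957, £10,080 remains; coinsurance £10,080 × 25% = £2,520. Cost to patient: £5,477. OOP to date £5,477.
Claim 2 — £434: deductible met; 25% of £434 = £108.50. Patient pays £108.50; OOP now £5,585.50.
Claim 3 — £9,121: deductible met; 25% of £9,121 = £2,280.25. Adding that to £5,585.50 gives £7,865.75, past the £6,900 cap; patient pays only £6,900 − £5,585.50 = £1,314.50.

£1,314.50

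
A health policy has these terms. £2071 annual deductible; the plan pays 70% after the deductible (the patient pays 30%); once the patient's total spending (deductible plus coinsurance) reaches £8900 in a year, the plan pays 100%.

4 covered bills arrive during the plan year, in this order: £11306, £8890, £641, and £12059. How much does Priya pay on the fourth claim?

Bill 1, £11306: £2071 to deductible, leaving £9235; patient's 30% is £2770.50. Cost to patient: £4841.50. OOP to date £4841.50.
Bill 2, £8890: 30% coinsurance on £8890 = £2667. Cost to patient: £2667. OOP to date £7508.50.
Bill 3, £641: deductible met; 30% of £641 = £192.30. Patient pays £192.30; OOP now £7700.80.
Bill 4, £12059: deductible met; 30% of £12059 = £3617.70. OOP would hit £11318.50 > £8900, so the cap limits the patient to £8900 − £7700.80 = £1199.20.

£1199.20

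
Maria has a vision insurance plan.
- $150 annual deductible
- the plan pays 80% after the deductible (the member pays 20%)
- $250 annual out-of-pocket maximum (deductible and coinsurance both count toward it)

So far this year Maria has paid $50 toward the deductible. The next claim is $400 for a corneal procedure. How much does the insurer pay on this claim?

Deductible still to meet: $150 − $50 = $100.
After the $100 deductible portion, $400 − $100 = $300 is subject to coinsurance.
20% of $300 = $60 falls to the member.
That puts the member's cost at $100 + $60 = $160 before any cap.
Year-to-date out-of-pocket becomes $50 + $160 = $210, still under the $250 maximum, so no cap applies.
Insurer pays the balance: $400 − $160 = $240.

$240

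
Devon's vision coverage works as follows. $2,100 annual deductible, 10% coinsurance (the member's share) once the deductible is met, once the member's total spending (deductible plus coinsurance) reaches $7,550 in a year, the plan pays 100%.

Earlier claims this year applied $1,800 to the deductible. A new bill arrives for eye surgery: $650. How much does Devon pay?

$335

Remaining deductible: $2,100 − $1,800 = $300.
The remaining $350 (= $650 − $300) moves to coinsurance.
Member's 10% share of $350 is $35.
That puts the member's cost at $300 + $35 = $335 before any cap.
Cumulative spending $1,800 + $335 = $2,135 stays under the $7,550 maximum.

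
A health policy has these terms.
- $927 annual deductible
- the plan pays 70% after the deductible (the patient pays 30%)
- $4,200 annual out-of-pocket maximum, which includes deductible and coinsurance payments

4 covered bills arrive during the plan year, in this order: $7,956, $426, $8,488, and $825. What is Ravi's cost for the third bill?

$1,036.50

Claim 1 ($7,956): deductible takes $927, $7,029 remains; 30% of $7,029 = $2,108.70. Patient owes $3,035.70 (running OOP $3,035.70).
Claim 2 ($426): 30% coinsurance on $426 = $127.80. Patient owes $127.80 (running OOP $3,163.50).
Claim 3 ($8,488): 30% coinsurance on $8,488 = $2,546.40. That would push OOP to $5,709.90, over the $4,200 cap, so patient pays $4,200 − $3,163.50 = $1,036.50.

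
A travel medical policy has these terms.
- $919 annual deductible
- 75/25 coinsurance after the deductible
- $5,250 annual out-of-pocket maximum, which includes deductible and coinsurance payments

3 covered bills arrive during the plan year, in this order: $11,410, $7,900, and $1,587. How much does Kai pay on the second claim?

Claim 1 — $11,410: $919 finishes the deductible; $10,491 goes to coinsurance; 25% of $10,491 = $2,622.75. Traveler pays $3,541.75; OOP now $3,541.75.
Claim 2 — $7,900: 25% coinsurance on $7,900 = $1,975. That would push OOP to $5,516.75, over the $5,250 cap, so traveler pays $5,250 − $3,541.75 = $1,708.25.

$1,708.25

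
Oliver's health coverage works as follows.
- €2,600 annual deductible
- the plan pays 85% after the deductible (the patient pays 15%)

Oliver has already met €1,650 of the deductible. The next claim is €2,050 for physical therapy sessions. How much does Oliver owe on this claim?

€1,115

€1,650 of the €2,600 deductible is already met, leaving €950.
After the €950 deductible portion, €2,050 − €950 = €1,100 is subject to coinsurance.
Coinsurance: €1,100 × 15% = €165.
So the patient owes €950 + €165 = €1,115.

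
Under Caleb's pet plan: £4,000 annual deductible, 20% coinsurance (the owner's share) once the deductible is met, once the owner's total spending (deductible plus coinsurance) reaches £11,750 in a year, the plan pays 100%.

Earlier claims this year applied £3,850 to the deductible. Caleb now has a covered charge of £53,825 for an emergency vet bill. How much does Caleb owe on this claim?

£3,850 of the £4,000 deductible is already met, leaving £150.
The remaining £53,675 (= £53,825 − £150) moves to coinsurance.
Owner's 20% share of £53,675 is £10,735.
So the owner owes £150 + £10,735 = £10,885 before any cap.
Adding £10,885 to the £3,850 already spent would give £14,735, which exceeds the £11,750 cap; the owner pays just £11,750 − £3,850 = £7,900.

£7,900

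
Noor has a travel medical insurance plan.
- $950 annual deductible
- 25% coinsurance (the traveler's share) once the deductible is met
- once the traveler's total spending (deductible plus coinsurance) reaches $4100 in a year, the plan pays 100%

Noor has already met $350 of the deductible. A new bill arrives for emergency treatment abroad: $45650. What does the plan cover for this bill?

Deductible still to meet: $950 − $350 = $600.
The remaining $45050 (= $45650 − $600) moves to coinsurance.
25% of $45050 = $11262.50 falls to the traveler.
So the traveler owes $600 + $11262.50 = $11862.50 before any cap.
Year-to-date out-of-pocket would reach $350 + $11862.50 = $12212.50, above the $4100 maximum, so the traveler pays only $4100 − $350 = $3750.
The plan picks up $45650 − $3750 = $41900.

$41900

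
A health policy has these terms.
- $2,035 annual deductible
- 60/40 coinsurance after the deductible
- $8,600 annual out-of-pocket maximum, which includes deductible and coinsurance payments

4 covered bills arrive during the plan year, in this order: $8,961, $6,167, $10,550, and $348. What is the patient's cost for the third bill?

$1,327.80

#1 ($8,961): $2,035 finishes the deductible; $6,926 goes to coinsurance; patient's 40% is $2,770.40. Patient pays $4,805.40; OOP now $4,805.40.
#2 ($6,167): deductible met; 40% of $6,167 = $2,466.80. Patient pays $2,466.80; OOP now $7,272.20.
#3 ($10,550): deductible met; 40% of $10,550 = $4,220. OOP would hit $11,492.20 > $8,600, so the cap limits the patient to $8,600 − $7,272.20 = $1,327.80.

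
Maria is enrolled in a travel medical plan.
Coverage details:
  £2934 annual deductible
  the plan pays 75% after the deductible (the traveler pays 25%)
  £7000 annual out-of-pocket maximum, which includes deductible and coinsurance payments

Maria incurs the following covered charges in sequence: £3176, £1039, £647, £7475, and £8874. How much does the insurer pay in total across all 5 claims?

£14211

Bill 1, £3176: £2934 to deductible, leaving £242; coinsurance £242 × 25% = £60.50. Traveler owes £2994.50 (running OOP £2994.50). Insurer: £3176 − £2994.50 = £181.50.
Bill 2, £1039: 25% coinsurance on £1039 = £259.75. Traveler owes £259.75 (running OOP £3254.25). Plan pays £1039 − £259.75 = £779.25.
Bill 3, £647: deductible met; 25% of £647 = £161.75. Traveler owes £161.75 (running OOP £3416). Plan pays £647 − £161.75 = £485.25.
Bill 4, £7475: deductible already satisfied, so traveler's share is 25% × £7475 = £1868.75. Traveler pays £1868.75; OOP now £5284.75. Insurer: £7475 − £1868.75 = £5606.25.
Bill 5, £8874: deductible met; 25% of £8874 = £2218.50. OOP would hit £7503.25 > £7000, so the cap limits the traveler to £7000 − £5284.75 = £1715.25. Plan pays £8874 − £1715.25 = £7158.75.
Insurer total = bills − traveler's total = £21211 − £7000 = £14211.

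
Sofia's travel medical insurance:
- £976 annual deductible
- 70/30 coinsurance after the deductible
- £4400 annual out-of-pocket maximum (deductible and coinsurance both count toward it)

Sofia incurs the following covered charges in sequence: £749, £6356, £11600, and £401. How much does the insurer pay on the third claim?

£10014.70

Claim 1 — £749: fully absorbed by the deductible. Traveler owes £749 (running OOP £749). Plan pays £749 − £749 = £0.
Claim 2 — £6356: £227 finishes the deductible; £6129 goes to coinsurance; traveler's 30% is £1838.70. Traveler owes £2065.70 (running OOP £2814.70). Insurer: £6356 − £2065.70 = £4290.30.
Claim 3 — £11600: deductible met; 30% of £11600 = £3480. Adding that to £2814.70 gives £6294.70, past the £4400 cap; traveler pays only £4400 − £2814.70 = £1585.30. Insurer: £11600 − £1585.30 = £10014.70.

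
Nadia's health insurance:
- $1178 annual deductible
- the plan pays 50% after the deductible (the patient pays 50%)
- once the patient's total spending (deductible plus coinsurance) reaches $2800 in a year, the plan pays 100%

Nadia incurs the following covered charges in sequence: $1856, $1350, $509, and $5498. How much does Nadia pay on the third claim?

Claim 1 — $1856: $1178 finishes the deductible; $678 goes to coinsurance; patient's 50% is $339. Cost to patient: $1517. OOP to date $1517.
Claim 2 — $1350: 50% coinsurance on $1350 = $675. Cost to patient: $675. OOP to date $2192.
Claim 3 — $509: deductible met; 50% of $509 = $254.50. Patient owes $254.50 (running OOP $2446.50).

$254.50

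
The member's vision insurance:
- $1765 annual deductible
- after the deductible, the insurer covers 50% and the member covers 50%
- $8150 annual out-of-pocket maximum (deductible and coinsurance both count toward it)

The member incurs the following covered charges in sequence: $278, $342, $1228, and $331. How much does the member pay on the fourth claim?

#1 ($278): all of it applies to the deductible. Member owes $278 (running OOP $278).
#2 ($342): fully absorbed by the deductible. Cost to member: $342. OOP to date $620.
#3 ($1228): $1145 finishes the deductible; $83 goes to coinsurance; coinsurance $83 × 50% = $41.50. Member pays $1186.50; OOP now $1806.50.
#4 ($331): 50% coinsurance on $331 = $165.50. Member owes $165.50 (running OOP $1972).

$165.50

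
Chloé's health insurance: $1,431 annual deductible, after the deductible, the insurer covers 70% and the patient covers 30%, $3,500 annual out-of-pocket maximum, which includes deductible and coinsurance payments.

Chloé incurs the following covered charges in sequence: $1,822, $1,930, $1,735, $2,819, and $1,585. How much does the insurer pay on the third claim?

$1,214.50

Claim 1 — $1,822: deductible takes $1,431, $391 remains; 30% of $391 = $117.30. Patient pays $1,548.30; OOP now $1,548.30. Insurer: $1,822 − $1,548.30 = $273.70.
Claim 2 — $1,930: 30% coinsurance on $1,930 = $579. Cost to patient: $579. OOP to date $2,127.30. Plan pays $1,930 − $579 = $1,351.
Claim 3 — $1,735: 30% coinsurance on $1,735 = $520.50. Patient pays $520.50; OOP now $2,647.80. Plan pays $1,735 − $520.50 = $1,214.50.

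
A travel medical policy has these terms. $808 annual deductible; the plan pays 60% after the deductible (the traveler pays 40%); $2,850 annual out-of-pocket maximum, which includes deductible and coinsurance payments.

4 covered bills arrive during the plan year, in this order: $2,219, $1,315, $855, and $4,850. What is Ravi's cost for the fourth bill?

#1 ($2,219): $808 finishes the deductible; $1,411 goes to coinsurance; 40% of $1,411 = $564.40. Traveler owes $1,372.40 (running OOP $1,372.40).
#2 ($1,315): deductible met; 40% of $1,315 = $526. Traveler owes $526 (running OOP $1,898.40).
#3 ($855): deductible met; 40% of $855 = $342. Cost to traveler: $342. OOP to date $2,240.40.
#4 ($4,850): deductible met; 40% of $4,850 = $1,940. Adding that to $2,240.40 gives $4,180.40, past the $2,850 cap; traveler pays only $2,850 − $2,240.40 = $609.60.

$609.60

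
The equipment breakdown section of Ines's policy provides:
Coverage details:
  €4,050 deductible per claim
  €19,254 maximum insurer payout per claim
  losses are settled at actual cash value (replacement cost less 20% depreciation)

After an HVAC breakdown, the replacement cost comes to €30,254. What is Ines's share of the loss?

Depreciate 20%: the covered value is €30,254 × 0.8 = €24,203.20.
After the deductible, €24,203.20 − €4,050 = €20,153.20 remains.
€20,153.20 exceeds the €19,254 limit, so the insurer pays the limit: €19,254.
Out of pocket: €30,254 − €19,254 = €11,000.

€11,000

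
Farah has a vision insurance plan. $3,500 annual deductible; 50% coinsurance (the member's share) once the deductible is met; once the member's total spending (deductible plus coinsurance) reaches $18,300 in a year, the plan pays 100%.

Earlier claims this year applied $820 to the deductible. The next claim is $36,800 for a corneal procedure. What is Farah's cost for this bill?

Deductible still to meet: $3,500 − $820 = $2,680.
After the $2,680 deductible portion, $36,800 − $2,680 = $34,120 is subject to coinsurance.
50% of $34,120 = $17,060 falls to the member.
Member responsibility before any cap: $2,680 + $17,060 = $19,740.
That would bring total out-of-pocket to $20,560, past the $18,300 cap. The member is capped at $18,300 − $820 = $17,480 on this claim.

$17,480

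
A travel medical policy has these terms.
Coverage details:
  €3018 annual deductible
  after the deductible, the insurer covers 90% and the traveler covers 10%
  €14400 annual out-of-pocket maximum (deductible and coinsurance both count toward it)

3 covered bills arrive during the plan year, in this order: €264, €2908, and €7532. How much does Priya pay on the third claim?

€753.20

Claim 1 — €264: all of it applies to the deductible. Cost to traveler: €264. OOP to date €264.
Claim 2 — €2908: deductible takes €2754, €154 remains; 10% of €154 = €15.40. Cost to traveler: €2769.40. OOP to date €3033.40.
Claim 3 — €7532: deductible met; 10% of €7532 = €753.20. Traveler pays €753.20; OOP now €3786.60.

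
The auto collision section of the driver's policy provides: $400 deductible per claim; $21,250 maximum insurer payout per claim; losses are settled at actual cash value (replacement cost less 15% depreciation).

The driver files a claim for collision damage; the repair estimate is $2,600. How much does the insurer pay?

$1,810

At 15% depreciation, ACV = $2,600 − $390 = $2,210.
After the deductible, $2,210 − $400 = $1,810 remains.
$1,810 ≤ $21,250, so the limit doesn't bind; insurer pays $1,810.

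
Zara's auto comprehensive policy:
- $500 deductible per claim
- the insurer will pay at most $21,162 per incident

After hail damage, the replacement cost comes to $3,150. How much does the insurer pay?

After the deductible, $3,150 − $500 = $2,650 remains.
That's under the $21,162 cap, so the insurer reimburses the full $2,650.

$2,650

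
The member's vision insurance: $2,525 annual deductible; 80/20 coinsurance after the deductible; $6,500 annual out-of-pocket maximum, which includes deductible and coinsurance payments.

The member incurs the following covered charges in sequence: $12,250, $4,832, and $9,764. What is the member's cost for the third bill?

$1,063.60

Claim 1 — $12,250: deductible takes $2,525, $9,725 remains; coinsurance $9,725 × 20% = $1,945. Member pays $4,470; OOP now $4,470.
Claim 2 — $4,832: deductible met; 20% of $4,832 = $966.40. Member pays $966.40; OOP now $5,436.40.
Claim 3 — $9,764: deductible already satisfied, so member's share is 20% × $9,764 = $1,952.80. OOP would hit $7,389.20 > $6,500, so the cap limits the member to $6,500 − $5,436.40 = $1,063.60.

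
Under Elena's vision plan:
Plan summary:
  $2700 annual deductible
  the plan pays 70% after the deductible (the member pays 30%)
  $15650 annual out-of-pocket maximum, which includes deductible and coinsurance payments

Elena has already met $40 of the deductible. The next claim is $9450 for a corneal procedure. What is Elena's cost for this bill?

$40 of the $2700 deductible is already met, leaving $2660.
That leaves $9450 − $2660 = $6790 for coinsurance.
30% of $6790 = $2037 falls to the member.
Member responsibility before any cap: $2660 + $2037 = $4697.
Year-to-date out-of-pocket becomes $40 + $4697 = $4737, still under the $15650 maximum, so no cap applies.

$4697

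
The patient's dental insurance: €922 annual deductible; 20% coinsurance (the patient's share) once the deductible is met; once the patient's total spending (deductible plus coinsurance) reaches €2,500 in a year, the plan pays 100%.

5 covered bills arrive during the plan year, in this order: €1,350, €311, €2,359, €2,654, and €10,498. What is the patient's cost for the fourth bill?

€530.80

Claim 1 (€1,350): deductible takes €922, €428 remains; 20% of €428 = €85.60. Patient owes €1,007.60 (running OOP €1,007.60).
Claim 2 (€311): deductible met; 20% of €311 = €62.20. Cost to patient: €62.20. OOP to date €1,069.80.
Claim 3 (€2,359): deductible already satisfied, so patient's share is 20% × €2,359 = €471.80. Cost to patient: €471.80. OOP to date €1,541.60.
Claim 4 (€2,654): deductible met; 20% of €2,654 = €530.80. Patient pays €530.80; OOP now €2,072.40.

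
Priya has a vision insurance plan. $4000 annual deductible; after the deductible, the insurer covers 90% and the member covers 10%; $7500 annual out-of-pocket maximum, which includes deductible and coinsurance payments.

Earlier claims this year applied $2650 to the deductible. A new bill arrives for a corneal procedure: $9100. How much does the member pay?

Deductible still to meet: $4000 − $2650 = $1350.
That leaves $9100 − $1350 = $7750 for coinsurance.
10% of $7750 = $775 falls to the member.
That puts the member's cost at $1350 + $775 = $2125 before any cap.
Year-to-date out-of-pocket becomes $2650 + $2125 = $4775, still under the $7500 maximum, so no cap applies.

$2125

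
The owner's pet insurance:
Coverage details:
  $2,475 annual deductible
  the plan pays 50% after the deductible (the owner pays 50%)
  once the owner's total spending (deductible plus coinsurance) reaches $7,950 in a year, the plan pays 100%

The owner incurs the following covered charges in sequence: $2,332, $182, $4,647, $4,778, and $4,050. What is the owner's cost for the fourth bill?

$2,389

Bill 1, $2,332: entire amount goes to the deductible. Owner pays $2,332; OOP now $2,332.
Bill 2, $182: $143 finishes the deductible; $39 goes to coinsurance; 50% of $39 = $19.50. Owner owes $162.50 (running OOP $2,494.50).
Bill 3, $4,647: 50% coinsurance on $4,647 = $2,323.50. Owner pays $2,323.50; OOP now $4,818.
Bill 4, $4,778: deductible already satisfied, so owner's share is 50% × $4,778 = $2,389. Owner pays $2,389; OOP now $7,207.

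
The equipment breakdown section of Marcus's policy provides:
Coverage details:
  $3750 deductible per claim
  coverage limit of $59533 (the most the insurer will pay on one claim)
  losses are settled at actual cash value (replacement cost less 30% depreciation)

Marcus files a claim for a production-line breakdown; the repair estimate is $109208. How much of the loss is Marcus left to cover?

$49675

Depreciate 30%: the covered value is $109208 × 0.7 = $76445.60.
Less the $3750 deductible: $76445.60 − $3750 = $72695.60.
$72695.60 exceeds the $59533 limit, so the insurer pays the limit: $59533.
Out of pocket: $109208 − $59533 = $49675.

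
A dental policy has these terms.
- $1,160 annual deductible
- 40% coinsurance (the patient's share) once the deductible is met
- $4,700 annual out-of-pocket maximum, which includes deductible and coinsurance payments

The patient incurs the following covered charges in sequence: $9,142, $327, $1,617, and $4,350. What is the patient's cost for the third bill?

$216.40

Claim 1 ($9,142): $1,160 to deductible, leaving $7,982; 40% of $7,982 = $3,192.80. Patient pays $4,352.80; OOP now $4,352.80.
Claim 2 ($327): deductible already satisfied, so patient's share is 40% × $327 = $130.80. Patient owes $130.80 (running OOP $4,483.60).
Claim 3 ($1,617): 40% coinsurance on $1,617 = $646.80. Adding that to $4,483.60 gives $5,130.40, past the $4,700 cap; patient pays only $4,700 − $4,483.60 = $216.40.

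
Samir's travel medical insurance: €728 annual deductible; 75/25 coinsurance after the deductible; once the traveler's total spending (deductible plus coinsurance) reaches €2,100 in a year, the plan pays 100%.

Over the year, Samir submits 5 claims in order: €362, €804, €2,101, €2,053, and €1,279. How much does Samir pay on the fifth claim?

Bill 1, €362: entire amount goes to the deductible. Traveler pays €362; OOP now €362.
Bill 2, €804: €366 to deductible, leaving €438; traveler's 25% is €109.50. Traveler owes €475.50 (running OOP €837.50).
Bill 3, €2,101: deductible already satisfied, so traveler's share is 25% × €2,101 = €525.25. Cost to traveler: €525.25. OOP to date €1,362.75.
Bill 4, €2,053: deductible already satisfied, so traveler's share is 25% × €2,053 = €513.25. Traveler pays €513.25; OOP now €1,876.
Bill 5, €1,279: deductible already satisfied, so traveler's share is 25% × €1,279 = €319.75. OOP would hit €2,195.75 > €2,100, so the cap limits the traveler to €2,100 − €1,876 = €224.

€224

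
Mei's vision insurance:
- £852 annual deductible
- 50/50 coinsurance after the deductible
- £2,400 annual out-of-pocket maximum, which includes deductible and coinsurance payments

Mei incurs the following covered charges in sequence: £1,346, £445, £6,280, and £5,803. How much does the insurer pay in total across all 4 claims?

£11,474

#1 (£1,346): deductible takes £852, £494 remains; member's 50% is £247. Cost to member: £1,099. OOP to date £1,099. Insurer: £1,346 − £1,099 = £247.
#2 (£445): 50% coinsurance on £445 = £222.50. Member owes £222.50 (running OOP £1,321.50). Plan pays £445 − £222.50 = £222.50.
#3 (£6,280): deductible already satisfied, so member's share is 50% × £6,280 = £3,140. Adding that to £1,321.50 gives £4,461.50, past the £2,400 cap; member pays only £2,400 − £1,321.50 = £1,078.50. Plan pays £6,280 − £1,078.50 = £5,201.50.
#4 (£5,803): deductible met; 50% of £5,803 = £2,901.50. That would push OOP to £5,301.50, over the £2,400 cap, so member pays £2,400 − £2,400 = £0. Plan pays £5,803 − £0 = £5,803.
Insurer total = bills − member's total = £13,874 − £2,400 = £11,474.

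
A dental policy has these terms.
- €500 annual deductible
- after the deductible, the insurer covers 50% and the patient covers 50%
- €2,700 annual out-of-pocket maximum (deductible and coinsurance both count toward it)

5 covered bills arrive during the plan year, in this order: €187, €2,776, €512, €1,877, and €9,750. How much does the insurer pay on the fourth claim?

€1,164.50

Claim 1 (€187): fully absorbed by the deductible. Cost to patient: €187. OOP to date €187. Insurer: €187 − €187 = €0.
Claim 2 (€2,776): €313 to deductible, leaving €2,463; coinsurance €2,463 × 50% = €1,231.50. Cost to patient: €1,544.50. OOP to date €1,731.50. Plan pays €2,776 − €1,544.50 = €1,231.50.
Claim 3 (€512): deductible met; 50% of €512 = €256. Cost to patient: €256. OOP to date €1,987.50. Plan pays €512 − €256 = €256.
Claim 4 (€1,877): deductible already satisfied, so patient's share is 50% × €1,877 = €938.50. Adding that to €1,987.50 gives €2,926, past the €2,700 cap; patient pays only €2,700 − €1,987.50 = €712.50. Insurer: €1,877 − €712.50 = €1,164.50.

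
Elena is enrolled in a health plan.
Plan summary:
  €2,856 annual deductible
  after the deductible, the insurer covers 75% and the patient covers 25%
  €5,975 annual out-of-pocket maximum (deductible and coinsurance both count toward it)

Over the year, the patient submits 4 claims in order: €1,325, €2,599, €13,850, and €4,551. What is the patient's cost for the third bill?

€2,852

#1 (€1,325): entire amount goes to the deductible. Patient pays €1,325; OOP now €1,325.
#2 (€2,599): €1,531 to deductible, leaving €1,068; coinsurance €1,068 × 25% = €267. Cost to patient: €1,798. OOP to date €3,123.
#3 (€13,850): deductible met; 25% of €13,850 = €3,462.50. That would push OOP to €6,585.50, over the €5,975 cap, so patient pays €5,975 − €3,123 = €2,852.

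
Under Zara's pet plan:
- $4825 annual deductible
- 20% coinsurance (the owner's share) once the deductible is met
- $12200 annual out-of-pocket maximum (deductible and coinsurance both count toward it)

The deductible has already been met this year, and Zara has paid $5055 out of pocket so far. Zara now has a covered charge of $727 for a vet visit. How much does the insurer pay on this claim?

With the deductible met, the entire $727 is subject to coinsurance.
20% of $727 = $145.40 falls to the owner.
Total out-of-pocket so far would be $5055 + $145.40 = $5200.40, below the $12200 cap — no reduction.
Insurer pays the balance: $727 − $145.40 = $581.60.

$581.60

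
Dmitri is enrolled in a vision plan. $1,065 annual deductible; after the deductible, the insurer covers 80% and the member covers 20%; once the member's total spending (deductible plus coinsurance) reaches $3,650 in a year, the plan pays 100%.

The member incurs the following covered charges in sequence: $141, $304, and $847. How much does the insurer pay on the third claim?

$181.60

Bill 1, $141: all of it applies to the deductible. Cost to member: $141. OOP to date $141. Insurer: $141 − $141 = $0.
Bill 2, $304: entire amount goes to the deductible. Cost to member: $304. OOP to date $445. Plan pays $304 − $304 = $0.
Bill 3, $847: $620 finishes the deductible; $227 goes to coinsurance; coinsurance $227 × 20% = $45.40. Member pays $665.40; OOP now $1,110.40. Plan pays $847 − $665.40 = $181.60.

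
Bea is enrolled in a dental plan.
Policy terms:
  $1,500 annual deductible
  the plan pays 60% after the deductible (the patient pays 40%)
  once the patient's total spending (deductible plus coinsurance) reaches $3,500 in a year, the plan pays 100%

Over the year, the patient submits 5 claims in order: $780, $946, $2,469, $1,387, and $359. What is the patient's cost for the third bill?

$987.60

Claim 1 — $780: fully absorbed by the deductible. Cost to patient: $780. OOP to date $780.
Claim 2 — $946: $720 finishes the deductible; $226 goes to coinsurance; patient's 40% is $90.40. Cost to patient: $810.40. OOP to date $1,590.40.
Claim 3 — $2,469: deductible already satisfied, so patient's share is 40% × $2,469 = $987.60. Patient owes $987.60 (running OOP $2,578).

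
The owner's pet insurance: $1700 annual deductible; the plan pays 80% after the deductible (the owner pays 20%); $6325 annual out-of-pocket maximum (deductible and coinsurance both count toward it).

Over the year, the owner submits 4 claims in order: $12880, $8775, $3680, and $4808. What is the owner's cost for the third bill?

Claim 1 — $12880: $1700 finishes the deductible; $11180 goes to coinsurance; coinsurance $11180 × 20% = $2236. Cost to owner: $3936. OOP to date $3936.
Claim 2 — $8775: deductible already satisfied, so owner's share is 20% × $8775 = $1755. Owner owes $1755 (running OOP $5691).
Claim 3 — $3680: 20% coinsurance on $3680 = $736. OOP would hit $6427 > $6325, so the cap limits the owner to $6325 − $5691 = $634.

$634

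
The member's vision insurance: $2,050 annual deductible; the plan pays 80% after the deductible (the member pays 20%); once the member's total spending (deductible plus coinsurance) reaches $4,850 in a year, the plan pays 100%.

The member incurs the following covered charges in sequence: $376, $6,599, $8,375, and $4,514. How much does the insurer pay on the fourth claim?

#1 ($376): all of it applies to the deductible. Member owes $376 (running OOP $376). Plan pays $376 − $376 = $0.
#2 ($6,599): $1,674 to deductible, leaving $4,925; 20% of $4,925 = $985. Member pays $2,659; OOP now $3,035. Insurer: $6,599 − $2,659 = $3,940.
#3 ($8,375): 20% coinsurance on $8,375 = $1,675. Member owes $1,675 (running OOP $4,710). Plan pays $8,375 − $1,675 = $6,700.
#4 ($4,514): 20% coinsurance on $4,514 = $902.80. That would push OOP to $5,612.80, over the $4,850 cap, so member pays $4,850 − $4,710 = $140. Plan pays $4,514 − $140 = $4,374.

$4,374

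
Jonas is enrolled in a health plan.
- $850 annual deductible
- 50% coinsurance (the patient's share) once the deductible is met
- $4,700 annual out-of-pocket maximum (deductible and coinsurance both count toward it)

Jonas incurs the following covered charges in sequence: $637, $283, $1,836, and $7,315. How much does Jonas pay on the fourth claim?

$2,897

#1 ($637): all of it applies to the deductible. Patient owes $637 (running OOP $637).
#2 ($283): $213 to deductible, leaving $70; coinsurance $70 × 50% = $35. Cost to patient: $248. OOP to date $885.
#3 ($1,836): deductible already satisfied, so patient's share is 50% × $1,836 = $918. Cost to patient: $918. OOP to date $1,803.
#4 ($7,315): 50% coinsurance on $7,315 = $3,657.50. That would push OOP to $5,460.50, over the $4,700 cap, so patient pays $4,700 − $1,803 = $2,897.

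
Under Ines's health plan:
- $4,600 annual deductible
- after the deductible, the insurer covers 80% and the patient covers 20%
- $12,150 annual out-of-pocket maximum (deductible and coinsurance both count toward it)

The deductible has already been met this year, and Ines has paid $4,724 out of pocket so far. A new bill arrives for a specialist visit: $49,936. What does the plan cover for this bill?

$42,510

With the deductible met, the entire $49,936 is subject to coinsurance.
20% of $49,936 = $9,987.20 falls to the patient.
That would bring total out-of-pocket to $14,711.20, past the $12,150 cap. The patient is capped at $12,150 − $4,724 = $7,426 on this claim.
The insurer covers the remainder: $49,936 − $7,426 = $42,510.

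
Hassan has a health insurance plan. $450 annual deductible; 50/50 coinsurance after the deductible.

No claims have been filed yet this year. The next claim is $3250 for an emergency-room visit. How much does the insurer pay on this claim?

$1400

Nothing has been paid toward the $450 deductible, so the first $450 of this charge is applied there.
After the $450 deductible portion, $3250 − $450 = $2800 is subject to coinsurance.
Coinsurance: $2800 × 50% = $1400.
So the patient owes $450 + $1400 = $1850.
The plan picks up $3250 − $1850 = $1400.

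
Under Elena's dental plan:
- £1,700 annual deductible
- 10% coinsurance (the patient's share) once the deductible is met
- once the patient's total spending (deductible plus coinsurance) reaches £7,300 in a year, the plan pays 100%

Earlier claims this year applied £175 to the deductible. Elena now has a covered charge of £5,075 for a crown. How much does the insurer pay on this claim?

£3,195

£175 of the £1,700 deductible is already met, leaving £1,525.
That leaves £5,075 − £1,525 = £3,550 for coinsurance.
Patient's 10% share of £3,550 is £355.
Patient responsibility before any cap: £1,525 + £355 = £1,880.
Year-to-date out-of-pocket becomes £175 + £1,880 = £2,055, still under the £7,300 maximum, so no cap applies.
The insurer covers the remainder: £5,075 − £1,880 = £3,195.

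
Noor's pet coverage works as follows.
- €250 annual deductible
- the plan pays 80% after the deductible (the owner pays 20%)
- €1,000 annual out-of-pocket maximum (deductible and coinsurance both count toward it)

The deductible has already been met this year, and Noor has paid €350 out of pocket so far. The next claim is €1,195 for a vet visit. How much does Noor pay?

€239

With the deductible met, the entire €1,195 is subject to coinsurance.
20% of €1,195 = €239 falls to the owner.
Total out-of-pocket so far would be €350 + €239 = €589, below the €1,000 cap — no reduction.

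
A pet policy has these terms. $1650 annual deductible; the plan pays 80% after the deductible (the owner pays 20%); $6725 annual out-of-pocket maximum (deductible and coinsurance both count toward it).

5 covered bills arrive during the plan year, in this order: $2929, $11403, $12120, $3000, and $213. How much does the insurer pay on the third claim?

$9696

Claim 1 ($2929): $1650 to deductible, leaving $1279; 20% of $1279 = $255.80. Owner owes $1905.80 (running OOP $1905.80). Plan pays $2929 − $1905.80 = $1023.20.
Claim 2 ($11403): deductible met; 20% of $11403 = $2280.60. Owner owes $2280.60 (running OOP $4186.40). Insurer: $11403 − $2280.60 = $9122.40.
Claim 3 ($12120): 20% coinsurance on $12120 = $2424. Cost to owner: $2424. OOP to date $6610.40. Insurer: $12120 − $2424 = $9696.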